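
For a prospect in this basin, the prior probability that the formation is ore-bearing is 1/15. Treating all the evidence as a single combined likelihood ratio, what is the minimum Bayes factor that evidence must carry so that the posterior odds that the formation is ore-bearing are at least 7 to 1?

Prior odds = (1/15)/(14/15) = 1/14.
Target odds = 7.
Required Bayes factor = 7 ÷ (1/14) = 98.

98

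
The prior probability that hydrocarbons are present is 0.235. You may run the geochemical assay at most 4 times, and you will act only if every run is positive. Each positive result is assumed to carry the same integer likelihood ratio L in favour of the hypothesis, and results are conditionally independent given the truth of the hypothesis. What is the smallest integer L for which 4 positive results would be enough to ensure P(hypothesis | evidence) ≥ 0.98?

Prior odds = 0.235/0.765 = 47/153.
Target odds = 0.98/0.02 = 49.
Need L⁴ ≥ 49 ÷ (47/153) = 7497/47.
3⁴ = 81 < 7497/47 ≤ 256 = 4⁴, so L = 4.

4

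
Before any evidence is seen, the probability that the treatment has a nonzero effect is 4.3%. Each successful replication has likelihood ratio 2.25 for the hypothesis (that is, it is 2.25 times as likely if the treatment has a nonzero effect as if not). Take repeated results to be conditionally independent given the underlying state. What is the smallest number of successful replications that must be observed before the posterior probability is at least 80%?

6

Prior odds: 0.043 ÷ 0.957 = 43/957.
Likelihood ratio per successful replication = 2.25.
Target odds: 0.8 ÷ 0.2 = 4.
Require 2.25ⁿ ≥ 4 ÷ (43/957) = 3828/43.
2.25⁵ = 59049/1024 falls short of 3828/43 but 2.25⁶ = 531441/4096 reaches it, so n = 6.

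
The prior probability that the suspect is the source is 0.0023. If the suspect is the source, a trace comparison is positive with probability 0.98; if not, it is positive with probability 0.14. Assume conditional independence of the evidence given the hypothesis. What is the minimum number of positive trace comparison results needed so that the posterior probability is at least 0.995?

Prior odds: 0.0023 ÷ 0.9977 = 23/9977.
Likelihood ratio of a positive = 0.98/0.14 = 7.
Target posterior odds = 0.995/0.005 = 199.
Require 7ⁿ ≥ 199 ÷ (23/9977) = 1985423/23.
7⁵ = 16807 falls short of 1985423/23 but 7⁶ = 117649 reaches it, so n = 6.

6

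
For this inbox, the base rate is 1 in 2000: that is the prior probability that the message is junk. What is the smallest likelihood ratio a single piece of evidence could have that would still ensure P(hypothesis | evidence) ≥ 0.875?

13993

Prior odds = 0.0005/0.9995 = 1/1999.
Target odds = 0.875/0.125 = 7.
Required Bayes factor = 7 ÷ (1/1999) = 13993.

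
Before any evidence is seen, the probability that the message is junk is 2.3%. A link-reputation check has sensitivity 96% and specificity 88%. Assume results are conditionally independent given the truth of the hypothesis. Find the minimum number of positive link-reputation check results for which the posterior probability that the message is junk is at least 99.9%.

Prior odds: 0.023 ÷ 0.977 = 23/977.
False-positive rate = 1 − 0.88 = 0.12; likelihood ratio of a positive = 0.96/0.12 = 8.
Target posterior odds = 0.999/0.001 = 999.
Need (23/977) × 8ⁿ ≥ 999, i.e. 8ⁿ ≥ 976023/23.
8⁵ = 32768 falls short of 976023/23 but 8⁶ = 262144 reaches it, so n = 6.

6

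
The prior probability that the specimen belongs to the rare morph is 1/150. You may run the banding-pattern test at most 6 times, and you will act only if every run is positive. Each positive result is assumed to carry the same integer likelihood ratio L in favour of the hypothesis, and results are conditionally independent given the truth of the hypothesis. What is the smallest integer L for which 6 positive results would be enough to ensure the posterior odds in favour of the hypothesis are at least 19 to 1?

Prior odds = (1/150)/(149/150) = 1/149.
Target odds = 19.
Need L⁶ ≥ 19 ÷ (1/149) = 2831.
3⁶ = 729 < 2831 ≤ 4096 = 4⁶, so L = 4.

4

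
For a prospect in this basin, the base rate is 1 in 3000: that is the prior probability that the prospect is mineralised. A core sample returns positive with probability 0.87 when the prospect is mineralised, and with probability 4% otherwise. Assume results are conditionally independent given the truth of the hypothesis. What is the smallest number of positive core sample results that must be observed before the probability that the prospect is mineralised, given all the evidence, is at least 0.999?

5

Prior odds: (1/3000) ÷ (2999/3000) = 1/2999.
Likelihood ratio of a positive result = 0.87/0.04 = 21.75.
Target odds: 0.999 ÷ 0.001 = 999.
Need (1/2999) × 21.75ⁿ ≥ 999, i.e. 21.75ⁿ ≥ 2996001.
21.75⁴ = 57289761/256 falls short of 2996001 but 21.75⁵ ≈4.86739e+06 reaches it, so n = 5.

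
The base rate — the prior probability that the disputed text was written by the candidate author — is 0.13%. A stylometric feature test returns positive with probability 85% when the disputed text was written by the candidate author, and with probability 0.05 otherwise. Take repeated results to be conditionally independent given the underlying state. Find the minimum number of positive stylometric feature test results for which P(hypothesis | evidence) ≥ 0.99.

Prior odds = 0.0013/0.9987 = 13/9987.
Likelihood ratio of a positive result = 0.85/0.05 = 17.
Target posterior odds = 0.99/0.01 = 99.
Need (13/9987) × 17ⁿ ≥ 99, i.e. 17ⁿ ≥ 988713/13.
17³ = 4913 falls short of 988713/13 but 17⁴ = 83521 reaches it, so n = 4.

4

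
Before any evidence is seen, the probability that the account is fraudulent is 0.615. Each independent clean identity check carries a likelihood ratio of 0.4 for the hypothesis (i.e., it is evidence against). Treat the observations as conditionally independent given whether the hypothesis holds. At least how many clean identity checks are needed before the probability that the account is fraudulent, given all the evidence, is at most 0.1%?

9

Prior odds = 0.615/0.385 = 123/77.
Likelihood ratio per clean identity check = 0.4.
Target odds: 0.001 ÷ 0.999 = 1/999.
Require 0.4ⁿ ≤ 1/999 ÷ (123/77) = 77/122877.
0.4⁸ = 256/390625 is still above 77/122877 but 0.4⁹ = 512/1953125 is at or below it, so n = 9.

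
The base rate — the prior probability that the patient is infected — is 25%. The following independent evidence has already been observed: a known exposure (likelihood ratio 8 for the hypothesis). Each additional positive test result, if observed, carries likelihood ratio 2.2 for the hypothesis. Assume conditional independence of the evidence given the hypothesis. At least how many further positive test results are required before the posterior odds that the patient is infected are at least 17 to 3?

1

Prior odds = 0.25/0.75 = 1/3.
Bayes factor of the evidence already in hand = 8.
Odds after that evidence = (1/3) × 8 = 8/3.
Target odds = 17/3.
Need 2.2ⁿ ≥ 17/3 ÷ (8/3) = 2.125.
2.2¹ = 2.2, which meets the required 2.125; so n = 1.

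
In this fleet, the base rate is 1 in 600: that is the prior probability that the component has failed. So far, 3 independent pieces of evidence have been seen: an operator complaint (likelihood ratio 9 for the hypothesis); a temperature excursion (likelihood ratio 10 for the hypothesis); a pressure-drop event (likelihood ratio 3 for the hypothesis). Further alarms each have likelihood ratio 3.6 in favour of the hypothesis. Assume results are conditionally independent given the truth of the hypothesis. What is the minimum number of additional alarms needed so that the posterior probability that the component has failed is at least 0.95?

Prior odds = (1/600)/(599/600) = 1/599.
Combined Bayes factor of the evidence already in hand = 9 × 10 × 3 = 270.
Odds after that evidence = (1/599) × 270 = 270/599.
Target odds = 0.95/0.05 = 19.
Need 3.6ⁿ ≥ 19 ÷ (270/599) = 11381/270.
3.6² = 12.96 falls short of 11381/270 but 3.6³ = 46.656 reaches it, so n = 3.

3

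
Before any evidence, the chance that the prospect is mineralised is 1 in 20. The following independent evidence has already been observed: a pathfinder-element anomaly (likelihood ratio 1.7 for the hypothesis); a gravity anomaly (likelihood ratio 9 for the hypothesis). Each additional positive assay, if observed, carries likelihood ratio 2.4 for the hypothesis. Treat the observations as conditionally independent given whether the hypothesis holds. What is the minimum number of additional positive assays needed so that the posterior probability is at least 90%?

Prior odds = 0.05/0.95 = 1/19.
Combined Bayes factor of the evidence already in hand = 1.7 × 9 = 15.3.
Odds after that evidence = (1/19) × 15.3 = 153/190.
Target odds = 0.9/0.1 = 9.
Need 2.4ⁿ ≥ 9 ÷ (153/190) = 190/17.
2.4² = 5.76 falls short of 190/17 but 2.4³ = 13.824 reaches it, so n = 3.

3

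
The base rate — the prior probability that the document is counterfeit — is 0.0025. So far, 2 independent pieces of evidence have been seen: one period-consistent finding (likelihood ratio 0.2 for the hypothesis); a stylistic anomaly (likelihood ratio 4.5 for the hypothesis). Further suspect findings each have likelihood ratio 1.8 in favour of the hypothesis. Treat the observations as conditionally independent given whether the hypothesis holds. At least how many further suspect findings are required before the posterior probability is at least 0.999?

23

Prior odds = 0.0025/0.9975 = 1/399.
Combined Bayes factor of the evidence already in hand = 0.2 × 4.5 = 0.9.
Odds after that evidence = (1/399) × 0.9 = 3/1330.
Target odds = 0.999/0.001 = 999.
Need 1.8ⁿ ≥ 999 ÷ (3/1330) = 442890.
1.8²² ≈413043 falls short of 442890 but 1.8²³ ≈743477 reaches it, so n = 23.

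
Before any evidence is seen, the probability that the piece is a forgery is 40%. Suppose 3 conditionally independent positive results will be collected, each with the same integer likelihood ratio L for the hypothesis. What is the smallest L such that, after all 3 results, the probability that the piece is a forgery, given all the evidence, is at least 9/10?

Prior odds = 0.4/0.6 = 2/3.
Target odds = 0.9/0.1 = 9.
Need L³ ≥ 9 ÷ (2/3) = 13.5.
2³ = 8 < 13.5 ≤ 27 = 3³, so L = 3.

3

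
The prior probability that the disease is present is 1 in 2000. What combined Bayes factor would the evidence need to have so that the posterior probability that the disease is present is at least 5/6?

9995

Prior odds = 0.0005/0.9995 = 1/1999.
Target odds = (5/6)/(1/6) = 5.
Required Bayes factor = 5 ÷ (1/1999) = 9995.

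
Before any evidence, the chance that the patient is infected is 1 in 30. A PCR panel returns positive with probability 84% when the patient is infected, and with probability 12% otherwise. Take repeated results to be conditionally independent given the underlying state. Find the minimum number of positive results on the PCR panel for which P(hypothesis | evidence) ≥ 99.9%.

6

Prior odds: (1/30) ÷ (29/30) = 1/29.
Likelihood ratio of a positive result = 0.84/0.12 = 7.
Target odds: 0.999 ÷ 0.001 = 999.
Require 7ⁿ ≥ 999 ÷ (1/29) = 28971.
7⁵ = 16807 falls short of 28971 but 7⁶ = 117649 reaches it, so n = 6.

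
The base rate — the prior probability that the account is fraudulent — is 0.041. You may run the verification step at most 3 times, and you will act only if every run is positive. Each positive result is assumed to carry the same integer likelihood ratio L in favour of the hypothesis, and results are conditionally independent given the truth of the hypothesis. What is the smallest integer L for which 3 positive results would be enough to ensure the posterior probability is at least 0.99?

Prior odds = 0.041/0.959 = 41/959.
Target odds = 0.99/0.01 = 99.
Need L³ ≥ 99 ÷ (41/959) = 94941/41.
13³ = 2197 < 94941/41 ≤ 2744 = 14³, so L = 14.

14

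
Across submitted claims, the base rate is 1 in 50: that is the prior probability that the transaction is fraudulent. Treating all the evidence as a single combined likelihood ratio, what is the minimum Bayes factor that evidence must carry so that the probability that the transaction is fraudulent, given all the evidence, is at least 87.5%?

Prior odds = 0.02/0.98 = 1/49.
Target odds = 0.875/0.125 = 7.
Required Bayes factor = 7 ÷ (1/49) = 343.

343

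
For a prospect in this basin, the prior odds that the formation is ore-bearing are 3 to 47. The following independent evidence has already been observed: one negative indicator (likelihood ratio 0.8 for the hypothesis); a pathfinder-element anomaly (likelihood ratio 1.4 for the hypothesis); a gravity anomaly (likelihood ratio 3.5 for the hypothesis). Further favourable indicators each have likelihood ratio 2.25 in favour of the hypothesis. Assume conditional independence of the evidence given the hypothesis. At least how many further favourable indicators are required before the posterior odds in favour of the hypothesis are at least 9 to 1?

Prior odds = 3/47.
Combined Bayes factor of the evidence already in hand = 0.8 × 1.4 × 3.5 = 3.92.
Odds after that evidence = (3/47) × 3.92 = 294/1175.
Target odds = 9.
Need 2.25ⁿ ≥ 9 ÷ (294/1175) = 3525/98.
2.25⁴ = 25.62890625 falls short of 3525/98 but 2.25⁵ = 59049/1024 reaches it, so n = 5.

5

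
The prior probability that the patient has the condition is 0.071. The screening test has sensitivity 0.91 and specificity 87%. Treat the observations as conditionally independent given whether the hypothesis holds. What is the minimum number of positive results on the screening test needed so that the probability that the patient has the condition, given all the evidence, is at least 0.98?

Prior odds: 0.071 ÷ 0.929 = 71/929.
False-positive rate = 1 − 0.87 = 0.13; likelihood ratio of a positive = 0.91/0.13 = 7.
Target posterior odds = 0.98/0.02 = 49.
Require 7ⁿ ≥ 49 ÷ (71/929) = 45521/71.
7³ = 343 falls short of 45521/71 but 7⁴ = 2401 reaches it, so n = 4.

4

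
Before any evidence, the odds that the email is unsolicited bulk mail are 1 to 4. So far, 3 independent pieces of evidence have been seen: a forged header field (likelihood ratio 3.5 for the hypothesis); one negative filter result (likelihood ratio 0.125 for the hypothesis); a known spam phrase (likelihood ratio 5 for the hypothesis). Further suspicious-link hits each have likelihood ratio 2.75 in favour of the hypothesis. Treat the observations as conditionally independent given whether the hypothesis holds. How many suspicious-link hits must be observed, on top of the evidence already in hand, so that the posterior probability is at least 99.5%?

Prior odds = 0.25.
Combined Bayes factor of the evidence already in hand = 3.5 × 0.125 × 5 = 2.1875.
Odds after that evidence = 0.25 × 2.1875 = 0.546875.
Target odds = 0.995/0.005 = 199.
Need 2.75ⁿ ≥ 199 ÷ 0.546875 = 12736/35.
2.75⁵ = 161051/1024 falls short of 12736/35 but 2.75⁶ = 1771561/4096 reaches it, so n = 6.

6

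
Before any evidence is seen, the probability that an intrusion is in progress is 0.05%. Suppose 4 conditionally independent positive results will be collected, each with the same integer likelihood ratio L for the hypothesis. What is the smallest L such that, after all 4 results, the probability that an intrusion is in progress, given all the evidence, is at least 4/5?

Prior odds = 0.0005/0.9995 = 1/1999.
Target odds = 0.8/0.2 = 4.
Need L⁴ ≥ 4 ÷ (1/1999) = 7996.
9⁴ = 6561 < 7996 ≤ 10000 = 10⁴, so L = 10.

10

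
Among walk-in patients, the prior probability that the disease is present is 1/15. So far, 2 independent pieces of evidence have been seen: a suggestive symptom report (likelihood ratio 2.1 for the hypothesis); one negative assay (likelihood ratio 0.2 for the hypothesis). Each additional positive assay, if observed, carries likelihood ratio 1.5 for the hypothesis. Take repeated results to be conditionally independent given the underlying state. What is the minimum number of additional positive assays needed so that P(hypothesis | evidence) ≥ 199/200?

Prior odds = (1/15)/(14/15) = 1/14.
Combined Bayes factor of the evidence already in hand = 2.1 × 0.2 = 0.42.
Odds after that evidence = (1/14) × 0.42 = 0.03.
Target odds = 0.995/0.005 = 199.
Need 1.5ⁿ ≥ 199 ÷ 0.03 = 19900/3.
1.5²¹ ≈4987.89 falls short of 19900/3 but 1.5²² ≈7481.83 reaches it, so n = 22.

22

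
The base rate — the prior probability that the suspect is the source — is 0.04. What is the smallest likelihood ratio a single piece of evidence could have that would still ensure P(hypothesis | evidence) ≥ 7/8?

168

Prior odds = 0.04/0.96 = 1/24.
Target odds = 0.875/0.125 = 7.
Required Bayes factor = 7 ÷ (1/24) = 168.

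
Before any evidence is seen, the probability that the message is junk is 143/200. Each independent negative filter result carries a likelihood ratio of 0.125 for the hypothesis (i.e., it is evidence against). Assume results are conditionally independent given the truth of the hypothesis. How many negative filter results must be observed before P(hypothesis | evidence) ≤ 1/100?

Prior odds = 0.715/0.285 = 143/57.
Likelihood ratio per negative filter result = 0.125.
Target posterior odds = 0.01/0.99 = 1/99.
Require 0.125ⁿ ≤ 1/99 ÷ (143/57) = 19/4719.
0.125² = 0.015625 is still above 19/4719 but 0.125³ = 0.001953125 is at or below it, so n = 3.

3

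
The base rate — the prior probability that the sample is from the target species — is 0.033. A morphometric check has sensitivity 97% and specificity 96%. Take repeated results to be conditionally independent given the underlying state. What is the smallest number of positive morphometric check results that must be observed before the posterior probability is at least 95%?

Prior odds: 0.033 ÷ 0.967 = 33/967.
False-positive rate = 1 − 0.96 = 0.04; likelihood ratio of a positive = 0.97/0.04 = 24.25.
Target posterior odds = 0.95/0.05 = 19.
Require 24.25ⁿ ≥ 19 ÷ (33/967) = 18373/33.
24.25¹ = 24.25 falls short of 18373/33 but 24.25² = 588.0625 reaches it, so n = 2.

2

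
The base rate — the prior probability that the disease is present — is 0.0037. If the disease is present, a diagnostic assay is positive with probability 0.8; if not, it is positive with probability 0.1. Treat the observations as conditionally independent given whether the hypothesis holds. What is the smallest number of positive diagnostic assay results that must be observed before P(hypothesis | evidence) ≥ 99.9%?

7

Prior odds = 0.0037/0.9963 = 37/9963.
Likelihood ratio of a positive = 0.8/0.1 = 8.
Target odds: 0.999 ÷ 0.001 = 999.
Need (37/9963) × 8ⁿ ≥ 999, i.e. 8ⁿ ≥ 269001.
8⁶ = 262144 falls short of 269001 but 8⁷ = 2097152 reaches it, so n = 7.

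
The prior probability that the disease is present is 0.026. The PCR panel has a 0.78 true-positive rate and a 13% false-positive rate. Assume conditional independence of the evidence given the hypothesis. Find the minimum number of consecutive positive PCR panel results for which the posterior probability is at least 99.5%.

Prior odds = 0.026/0.974 = 13/487.
Likelihood ratio of a positive result = 0.78/0.13 = 6.
Target odds: 0.995 ÷ 0.005 = 199.
Require 6ⁿ ≥ 199 ÷ (13/487) = 96913/13.
6⁴ = 1296 falls short of 96913/13 but 6⁵ = 7776 reaches it, so n = 5.

5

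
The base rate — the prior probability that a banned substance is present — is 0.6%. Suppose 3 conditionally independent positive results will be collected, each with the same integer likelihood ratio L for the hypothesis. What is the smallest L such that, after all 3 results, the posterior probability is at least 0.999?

55

Prior odds = 0.006/0.994 = 3/497.
Target odds = 0.999/0.001 = 999.
Need L³ ≥ 999 ÷ (3/497) = 165501.
54³ = 157464 < 165501 ≤ 166375 = 55³, so L = 55.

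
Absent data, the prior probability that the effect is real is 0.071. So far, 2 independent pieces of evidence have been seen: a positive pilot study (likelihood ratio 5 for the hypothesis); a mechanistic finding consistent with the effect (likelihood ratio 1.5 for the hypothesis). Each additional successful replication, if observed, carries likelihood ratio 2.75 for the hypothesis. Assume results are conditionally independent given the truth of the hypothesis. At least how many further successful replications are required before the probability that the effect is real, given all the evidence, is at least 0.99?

Prior odds = 0.071/0.929 = 71/929.
Combined Bayes factor of the evidence already in hand = 5 × 1.5 = 7.5.
Odds after that evidence = (71/929) × 7.5 = 1065/1858.
Target odds = 0.99/0.01 = 99.
Need 2.75ⁿ ≥ 99 ÷ (1065/1858) = 61314/355.
2.75⁵ = 161051/1024 falls short of 61314/355 but 2.75⁶ = 1771561/4096 reaches it, so n = 6.

6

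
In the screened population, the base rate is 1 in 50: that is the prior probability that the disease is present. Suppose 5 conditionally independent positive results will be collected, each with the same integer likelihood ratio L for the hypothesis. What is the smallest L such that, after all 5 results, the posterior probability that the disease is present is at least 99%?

6

Prior odds = 0.02/0.98 = 1/49.
Target odds = 0.99/0.01 = 99.
Need L⁵ ≥ 99 ÷ (1/49) = 4851.
5⁵ = 3125 < 4851 ≤ 7776 = 6⁵, so L = 6.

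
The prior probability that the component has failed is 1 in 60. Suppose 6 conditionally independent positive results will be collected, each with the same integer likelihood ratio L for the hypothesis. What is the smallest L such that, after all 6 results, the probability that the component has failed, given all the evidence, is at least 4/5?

3

Prior odds = (1/60)/(59/60) = 1/59.
Target odds = 0.8/0.2 = 4.
Need L⁶ ≥ 4 ÷ (1/59) = 236.
2⁶ = 64 < 236 ≤ 729 = 3⁶, so L = 3.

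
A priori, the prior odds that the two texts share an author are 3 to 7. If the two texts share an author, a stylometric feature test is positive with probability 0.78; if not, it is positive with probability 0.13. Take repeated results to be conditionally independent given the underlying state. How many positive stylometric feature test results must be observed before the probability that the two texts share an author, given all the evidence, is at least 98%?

3

Prior odds = 3/7.
Likelihood ratio of a positive = 0.78/0.13 = 6.
Target posterior odds = 0.98/0.02 = 49.
Need (3/7) × 6ⁿ ≥ 49, i.e. 6ⁿ ≥ 343/3.
6² = 36 falls short of 343/3 but 6³ = 216 reaches it, so n = 3.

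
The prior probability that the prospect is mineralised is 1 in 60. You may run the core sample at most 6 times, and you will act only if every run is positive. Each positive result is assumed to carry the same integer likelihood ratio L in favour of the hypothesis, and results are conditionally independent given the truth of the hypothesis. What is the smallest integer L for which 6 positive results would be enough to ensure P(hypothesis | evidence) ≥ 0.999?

Prior odds = (1/60)/(59/60) = 1/59.
Target odds = 0.999/0.001 = 999.
Need L⁶ ≥ 999 ÷ (1/59) = 58941.
6⁶ = 46656 < 58941 ≤ 117649 = 7⁶, so L = 7.

7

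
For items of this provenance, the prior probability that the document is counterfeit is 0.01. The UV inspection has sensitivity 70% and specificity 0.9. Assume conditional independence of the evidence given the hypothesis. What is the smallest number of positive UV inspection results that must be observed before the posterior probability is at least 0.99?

Prior odds = 0.01/0.99 = 1/99.
False-positive rate = 1 − 0.9 = 0.1; likelihood ratio of a positive = 0.7/0.1 = 7.
Target odds: 0.99 ÷ 0.01 = 99.
Need (1/99) × 7ⁿ ≥ 99, i.e. 7ⁿ ≥ 9801.
7⁴ = 2401 falls short of 9801 but 7⁵ = 16807 reaches it, so n = 5.

5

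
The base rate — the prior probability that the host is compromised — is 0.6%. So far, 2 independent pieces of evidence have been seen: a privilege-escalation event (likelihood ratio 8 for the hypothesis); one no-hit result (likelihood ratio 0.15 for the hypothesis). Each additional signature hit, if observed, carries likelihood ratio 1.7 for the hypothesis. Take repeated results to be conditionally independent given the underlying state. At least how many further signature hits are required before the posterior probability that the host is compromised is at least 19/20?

15

Prior odds = 0.006/0.994 = 3/497.
Combined Bayes factor of the evidence already in hand = 8 × 0.15 = 1.2.
Odds after that evidence = (3/497) × 1.2 = 18/2485.
Target odds = 0.95/0.05 = 19.
Need 1.7ⁿ ≥ 19 ÷ (18/2485) = 47215/18.
1.7¹⁴ ≈1683.78 falls short of 47215/18 but 1.7¹⁵ ≈2862.42 reaches it, so n = 15.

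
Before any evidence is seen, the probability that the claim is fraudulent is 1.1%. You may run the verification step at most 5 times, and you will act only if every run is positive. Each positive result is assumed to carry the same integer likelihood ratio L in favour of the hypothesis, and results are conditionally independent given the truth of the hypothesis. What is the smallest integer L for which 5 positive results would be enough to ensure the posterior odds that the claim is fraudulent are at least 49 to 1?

6

Prior odds = 0.011/0.989 = 11/989.
Target odds = 49.
Need L⁵ ≥ 49 ÷ (11/989) = 48461/11.
5⁵ = 3125 < 48461/11 ≤ 7776 = 6⁵, so L = 6.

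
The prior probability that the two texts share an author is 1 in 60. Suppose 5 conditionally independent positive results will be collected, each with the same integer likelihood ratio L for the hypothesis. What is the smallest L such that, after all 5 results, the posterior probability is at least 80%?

3

Prior odds = (1/60)/(59/60) = 1/59.
Target odds = 0.8/0.2 = 4.
Need L⁵ ≥ 4 ÷ (1/59) = 236.
2⁵ = 32 < 236 ≤ 243 = 3⁵, so L = 3.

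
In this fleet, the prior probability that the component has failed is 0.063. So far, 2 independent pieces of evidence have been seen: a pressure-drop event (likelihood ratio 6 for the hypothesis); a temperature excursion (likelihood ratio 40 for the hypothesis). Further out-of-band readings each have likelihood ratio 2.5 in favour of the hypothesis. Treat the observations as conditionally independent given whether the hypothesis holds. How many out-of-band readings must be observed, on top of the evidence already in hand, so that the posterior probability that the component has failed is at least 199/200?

Prior odds = 0.063/0.937 = 63/937.
Combined Bayes factor of the evidence already in hand = 6 × 40 = 240.
Odds after that evidence = (63/937) × 240 = 15120/937.
Target odds = 0.995/0.005 = 199.
Need 2.5ⁿ ≥ 199 ÷ (15120/937) = 186463/15120.
2.5² = 6.25 falls short of 186463/15120 but 2.5³ = 15.625 reaches it, so n = 3.

3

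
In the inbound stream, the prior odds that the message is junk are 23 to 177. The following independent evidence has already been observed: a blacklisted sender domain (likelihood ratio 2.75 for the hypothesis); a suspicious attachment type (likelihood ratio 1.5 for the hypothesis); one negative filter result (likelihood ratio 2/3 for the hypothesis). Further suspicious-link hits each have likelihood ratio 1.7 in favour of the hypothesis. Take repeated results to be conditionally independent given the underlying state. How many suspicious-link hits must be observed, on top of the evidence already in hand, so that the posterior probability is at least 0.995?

12

Prior odds = 23/177.
Combined Bayes factor of the evidence already in hand = 2.75 × 1.5 × (2/3) = 2.75.
Odds after that evidence = (23/177) × 2.75 = 253/708.
Target odds = 0.995/0.005 = 199.
Need 1.7ⁿ ≥ 199 ÷ (253/708) = 140892/253.
1.7¹¹ ≈342.719 falls short of 140892/253 but 1.7¹² ≈582.622 reaches it, so n = 12.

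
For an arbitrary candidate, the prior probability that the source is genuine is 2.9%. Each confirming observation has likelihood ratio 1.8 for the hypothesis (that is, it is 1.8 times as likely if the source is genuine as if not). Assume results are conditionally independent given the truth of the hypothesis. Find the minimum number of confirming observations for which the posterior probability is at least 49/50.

13

Prior odds = 0.029/0.971 = 29/971.
Likelihood ratio per confirming observation = 1.8.
Target posterior odds = 0.98/0.02 = 49.
Require 1.8ⁿ ≥ 49 ÷ (29/971) = 47579/29.
1.8¹² ≈1156.83 falls short of 47579/29 but 1.8¹³ ≈2082.3 reaches it, so n = 13.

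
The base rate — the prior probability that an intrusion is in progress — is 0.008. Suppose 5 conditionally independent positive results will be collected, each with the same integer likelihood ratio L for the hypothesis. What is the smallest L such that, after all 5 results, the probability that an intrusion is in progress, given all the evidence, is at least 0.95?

Prior odds = 0.008/0.992 = 1/124.
Target odds = 0.95/0.05 = 19.
Need L⁵ ≥ 19 ÷ (1/124) = 2356.
4⁵ = 1024 < 2356 ≤ 3125 = 5⁵, so L = 5.

5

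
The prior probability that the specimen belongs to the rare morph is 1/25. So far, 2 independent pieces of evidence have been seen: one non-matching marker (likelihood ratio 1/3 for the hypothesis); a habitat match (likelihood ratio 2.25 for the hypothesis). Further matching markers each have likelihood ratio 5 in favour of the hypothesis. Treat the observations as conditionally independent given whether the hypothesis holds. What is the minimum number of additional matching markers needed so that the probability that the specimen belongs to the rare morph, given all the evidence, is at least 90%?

Prior odds = 0.04/0.96 = 1/24.
Combined Bayes factor of the evidence already in hand = (1/3) × 2.25 = 0.75.
Odds after that evidence = (1/24) × 0.75 = 0.03125.
Target odds = 0.9/0.1 = 9.
Need 5ⁿ ≥ 9 ÷ 0.03125 = 288.
5³ = 125 falls short of 288 but 5⁴ = 625 reaches it, so n = 4.

4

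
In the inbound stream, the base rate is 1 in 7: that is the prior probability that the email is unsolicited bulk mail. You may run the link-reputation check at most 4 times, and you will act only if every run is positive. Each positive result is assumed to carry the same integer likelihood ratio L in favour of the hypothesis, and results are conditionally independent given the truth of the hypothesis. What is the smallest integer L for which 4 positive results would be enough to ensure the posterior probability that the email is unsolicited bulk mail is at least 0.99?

5

Prior odds = (1/7)/(6/7) = 1/6.
Target odds = 0.99/0.01 = 99.
Need L⁴ ≥ 99 ÷ (1/6) = 594.
4⁴ = 256 < 594 ≤ 625 = 5⁴, so L = 5.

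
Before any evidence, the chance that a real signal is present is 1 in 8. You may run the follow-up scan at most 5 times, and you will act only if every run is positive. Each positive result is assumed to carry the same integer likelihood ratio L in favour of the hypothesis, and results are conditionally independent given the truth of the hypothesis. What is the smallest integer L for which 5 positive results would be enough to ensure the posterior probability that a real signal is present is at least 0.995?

Prior odds = 0.125/0.875 = 1/7.
Target odds = 0.995/0.005 = 199.
Need L⁵ ≥ 199 ÷ (1/7) = 1393.
4⁵ = 1024 < 1393 ≤ 3125 = 5⁵, so L = 5.

5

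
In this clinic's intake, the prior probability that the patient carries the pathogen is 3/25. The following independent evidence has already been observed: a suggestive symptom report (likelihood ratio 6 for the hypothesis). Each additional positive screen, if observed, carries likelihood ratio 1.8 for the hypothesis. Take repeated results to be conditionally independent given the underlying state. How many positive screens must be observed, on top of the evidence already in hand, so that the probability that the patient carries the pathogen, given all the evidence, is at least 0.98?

7

Prior odds = 0.12/0.88 = 3/22.
Bayes factor of the evidence already in hand = 6.
Odds after that evidence = (3/22) × 6 = 9/11.
Target odds = 0.98/0.02 = 49.
Need 1.8ⁿ ≥ 49 ÷ (9/11) = 539/9.
1.8⁶ = 531441/15625 falls short of 539/9 but 1.8⁷ = 4782969/78125 reaches it, so n = 7.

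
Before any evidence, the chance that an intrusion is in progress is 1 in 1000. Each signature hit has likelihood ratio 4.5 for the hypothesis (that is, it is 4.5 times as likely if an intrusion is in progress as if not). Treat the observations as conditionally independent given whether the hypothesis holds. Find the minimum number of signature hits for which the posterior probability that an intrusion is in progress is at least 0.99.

8

Prior odds: 0.001 ÷ 0.999 = 1/999.
Likelihood ratio per signature hit = 4.5.
Target posterior odds = 0.99/0.01 = 99.
Need (1/999) × 4.5ⁿ ≥ 99, i.e. 4.5ⁿ ≥ 98901.
4.5⁷ = 4782969/128 falls short of 98901 but 4.5⁸ = 43046721/256 reaches it, so n = 8.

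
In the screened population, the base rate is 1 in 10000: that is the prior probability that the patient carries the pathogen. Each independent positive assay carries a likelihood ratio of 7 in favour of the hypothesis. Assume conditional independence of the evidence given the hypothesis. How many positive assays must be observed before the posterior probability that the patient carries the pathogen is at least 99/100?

8

Prior odds: 0.0001 ÷ 0.9999 = 1/9999.
Likelihood ratio per positive assay = 7.
Target odds: 0.99 ÷ 0.01 = 99.
Need (1/9999) × 7ⁿ ≥ 99, i.e. 7ⁿ ≥ 989901.
7⁷ = 823543 falls short of 989901 but 7⁸ = 5764801 reaches it, so n = 8.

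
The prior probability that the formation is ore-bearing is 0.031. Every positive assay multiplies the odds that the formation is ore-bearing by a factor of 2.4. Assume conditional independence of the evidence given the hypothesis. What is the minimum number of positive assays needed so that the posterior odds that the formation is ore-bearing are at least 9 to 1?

7

Prior odds = 0.031/0.969 = 31/969.
Likelihood ratio per positive assay = 2.4.
Target odds = 9.
Need (31/969) × 2.4ⁿ ≥ 9, i.e. 2.4ⁿ ≥ 8721/31.
2.4⁶ = 2985984/15625 falls short of 8721/31 but 2.4⁷ = 35831808/78125 reaches it, so n = 7.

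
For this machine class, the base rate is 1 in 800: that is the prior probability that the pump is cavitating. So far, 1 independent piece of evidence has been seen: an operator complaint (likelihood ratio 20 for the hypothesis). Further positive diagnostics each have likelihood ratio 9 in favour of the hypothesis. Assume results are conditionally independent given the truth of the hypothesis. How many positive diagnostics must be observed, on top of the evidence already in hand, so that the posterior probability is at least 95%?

4

Prior odds = 0.00125/0.99875 = 1/799.
Bayes factor of the evidence already in hand = 20.
Odds after that evidence = (1/799) × 20 = 20/799.
Target odds = 0.95/0.05 = 19.
Need 9ⁿ ≥ 19 ÷ (20/799) = 759.05.
9³ = 729 falls short of 759.05 but 9⁴ = 6561 reaches it, so n = 4.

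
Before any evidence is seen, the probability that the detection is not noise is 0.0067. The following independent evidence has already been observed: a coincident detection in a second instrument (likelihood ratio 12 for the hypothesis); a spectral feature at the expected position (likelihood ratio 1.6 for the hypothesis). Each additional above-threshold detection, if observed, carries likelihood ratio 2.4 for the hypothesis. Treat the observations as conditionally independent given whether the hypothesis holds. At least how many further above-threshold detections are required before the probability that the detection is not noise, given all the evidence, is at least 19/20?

Prior odds = 0.0067/0.9933 = 67/9933.
Combined Bayes factor of the evidence already in hand = 12 × 1.6 = 19.2.
Odds after that evidence = (67/9933) × 19.2 = 2144/16555.
Target odds = 0.95/0.05 = 19.
Need 2.4ⁿ ≥ 19 ÷ (2144/16555) = 314545/2144.
2.4⁵ = 79.62624 falls short of 314545/2144 but 2.4⁶ = 2985984/15625 reaches it, so n = 6.

6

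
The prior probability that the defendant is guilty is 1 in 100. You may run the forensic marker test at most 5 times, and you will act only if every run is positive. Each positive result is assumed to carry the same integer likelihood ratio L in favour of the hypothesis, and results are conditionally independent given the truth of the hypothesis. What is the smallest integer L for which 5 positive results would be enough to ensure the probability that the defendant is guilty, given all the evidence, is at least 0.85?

Prior odds = 0.01/0.99 = 1/99.
Target odds = 0.85/0.15 = 17/3.
Need L⁵ ≥ 17/3 ÷ (1/99) = 561.
3⁵ = 243 < 561 ≤ 1024 = 4⁵, so L = 4.

4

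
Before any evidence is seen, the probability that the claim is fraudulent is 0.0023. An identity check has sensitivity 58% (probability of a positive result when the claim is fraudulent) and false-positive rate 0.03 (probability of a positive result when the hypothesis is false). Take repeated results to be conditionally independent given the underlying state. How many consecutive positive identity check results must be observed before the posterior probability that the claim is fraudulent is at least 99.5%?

4

Prior odds = 0.0023/0.9977 = 23/9977.
Likelihood ratio of a positive result = 0.58/0.03 = 58/3.
Target posterior odds = 0.995/0.005 = 199.
Require (58/3)ⁿ ≥ 199 ÷ (23/9977) = 1985423/23.
(58/3)³ = 195112/27 falls short of 1985423/23 but (58/3)⁴ = 11316496/81 reaches it, so n = 4.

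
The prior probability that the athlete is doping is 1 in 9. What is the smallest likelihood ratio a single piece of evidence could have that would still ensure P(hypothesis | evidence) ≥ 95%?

152

Prior odds = (1/9)/(8/9) = 0.125.
Target odds = 0.95/0.05 = 19.
Required Bayes factor = 19 ÷ 0.125 = 152.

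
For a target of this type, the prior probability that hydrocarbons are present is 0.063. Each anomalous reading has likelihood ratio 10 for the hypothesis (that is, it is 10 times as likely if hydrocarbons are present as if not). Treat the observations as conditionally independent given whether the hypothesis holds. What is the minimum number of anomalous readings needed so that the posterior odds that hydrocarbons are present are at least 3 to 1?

Prior odds = 0.063/0.937 = 63/937.
Likelihood ratio per anomalous reading = 10.
Target odds = 3.
Require 10ⁿ ≥ 3 ÷ (63/937) = 937/21.
10¹ = 10 falls short of 937/21 but 10² = 100 reaches it, so n = 2.

2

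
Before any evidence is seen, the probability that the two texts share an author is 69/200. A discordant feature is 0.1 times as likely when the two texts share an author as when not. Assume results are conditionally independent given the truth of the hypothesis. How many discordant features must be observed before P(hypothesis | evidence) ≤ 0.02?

Prior odds = 0.345/0.655 = 69/131.
Likelihood ratio per discordant feature = 0.1.
Target posterior odds = 0.02/0.98 = 1/49.
Require 0.1ⁿ ≤ 1/49 ÷ (69/131) = 131/3381.
0.1¹ = 0.1 is still above 131/3381 but 0.1² = 0.01 is at or below it, so n = 2.

2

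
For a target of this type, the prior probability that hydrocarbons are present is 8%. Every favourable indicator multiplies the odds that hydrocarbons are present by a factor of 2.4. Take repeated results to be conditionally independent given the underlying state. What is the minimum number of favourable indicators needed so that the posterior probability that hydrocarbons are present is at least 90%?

6

Prior odds = 0.08/0.92 = 2/23.
Likelihood ratio per favourable indicator = 2.4.
Target odds: 0.9 ÷ 0.1 = 9.
Require 2.4ⁿ ≥ 9 ÷ (2/23) = 103.5.
2.4⁵ = 79.62624 falls short of 103.5 but 2.4⁶ = 2985984/15625 reaches it, so n = 6.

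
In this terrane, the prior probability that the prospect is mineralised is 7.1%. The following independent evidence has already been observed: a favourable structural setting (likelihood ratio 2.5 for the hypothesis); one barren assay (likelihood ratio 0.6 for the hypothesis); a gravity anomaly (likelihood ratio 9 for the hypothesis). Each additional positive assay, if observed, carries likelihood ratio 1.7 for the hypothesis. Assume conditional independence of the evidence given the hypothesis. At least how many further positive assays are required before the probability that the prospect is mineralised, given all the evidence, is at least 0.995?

10

Prior odds = 0.071/0.929 = 71/929.
Combined Bayes factor of the evidence already in hand = 2.5 × 0.6 × 9 = 13.5.
Odds after that evidence = (71/929) × 13.5 = 1917/1858.
Target odds = 0.995/0.005 = 199.
Need 1.7ⁿ ≥ 199 ÷ (1917/1858) = 369742/1917.
1.7⁹ ≈118.588 falls short of 369742/1917 but 1.7¹⁰ ≈201.599 reaches it, so n = 10.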